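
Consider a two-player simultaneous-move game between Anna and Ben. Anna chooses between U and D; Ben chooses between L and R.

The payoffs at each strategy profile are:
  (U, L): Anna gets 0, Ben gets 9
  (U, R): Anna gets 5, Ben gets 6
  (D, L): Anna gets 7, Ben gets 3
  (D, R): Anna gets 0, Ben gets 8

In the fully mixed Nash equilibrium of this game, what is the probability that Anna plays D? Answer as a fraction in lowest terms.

3/8

Let r be the probability that Anna plays U. In a completely mixed equilibrium, Ben must be indifferent between L and R.
Ben's expected payoff from L is 9r + 3(1−r); from R it is 6r + 8(1−r).
Setting these equal: 6r + 3 = −2r + 8, so r = 5/8.
Therefore Anna plays D with probability 1 − 5/8 = 3/8.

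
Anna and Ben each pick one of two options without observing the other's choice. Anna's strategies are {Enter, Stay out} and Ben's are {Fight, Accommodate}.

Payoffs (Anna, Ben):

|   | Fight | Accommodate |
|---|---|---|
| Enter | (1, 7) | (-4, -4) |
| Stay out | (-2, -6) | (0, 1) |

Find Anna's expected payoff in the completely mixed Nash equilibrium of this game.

-8/7

First find q, the probability Ben plays Fight, from Anna's indifference between Enter and Stay out: q − 4(1−q) = −2q, giving q = 4/7.
Since Anna is indifferent in equilibrium, Anna's expected payoff equals the payoff from either row against (4/7, 3/7). Using Enter: (4/7) − 4(3/7) = -8/7.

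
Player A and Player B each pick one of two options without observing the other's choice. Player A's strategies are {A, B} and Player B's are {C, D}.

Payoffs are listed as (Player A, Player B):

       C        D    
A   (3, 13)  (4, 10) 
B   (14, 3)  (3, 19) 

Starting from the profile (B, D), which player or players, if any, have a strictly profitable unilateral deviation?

Player A

Player A at (B, D) earns 3; deviating to A yields 4 — a strict improvement.
Player B earns 19; deviating to C yields 3 — not better.
Only Player A has a strictly profitable deviation.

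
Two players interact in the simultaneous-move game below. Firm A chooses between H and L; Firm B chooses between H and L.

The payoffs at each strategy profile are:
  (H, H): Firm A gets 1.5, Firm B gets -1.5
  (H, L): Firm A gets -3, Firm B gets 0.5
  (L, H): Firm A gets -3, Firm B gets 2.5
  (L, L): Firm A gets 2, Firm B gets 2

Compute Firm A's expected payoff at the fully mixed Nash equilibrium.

-12/19

First find y, the probability Firm B plays H, from Firm A's indifference between H and L: 1.5y − 3(1−y) = −3y + 2(1−y), giving y = 10/19.
Since Firm A is indifferent in equilibrium, Firm A's expected payoff equals the payoff from either row against (10/19, 9/19). Using H: 1.5(10/19) − 3(9/19) = -12/19.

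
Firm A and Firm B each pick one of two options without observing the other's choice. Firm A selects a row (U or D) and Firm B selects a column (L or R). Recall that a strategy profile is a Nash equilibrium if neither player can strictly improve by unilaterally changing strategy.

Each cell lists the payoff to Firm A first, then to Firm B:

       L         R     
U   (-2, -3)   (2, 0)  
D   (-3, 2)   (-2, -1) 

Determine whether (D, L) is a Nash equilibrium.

No

At (D, L), Firm A earns -3; switching to U would give -2, so Firm A would deviate.
Firm B earns 2; switching to R would give -1, so Firm B has no profitable deviation.
Since at least one player can profitably deviate, this is not a Nash equilibrium.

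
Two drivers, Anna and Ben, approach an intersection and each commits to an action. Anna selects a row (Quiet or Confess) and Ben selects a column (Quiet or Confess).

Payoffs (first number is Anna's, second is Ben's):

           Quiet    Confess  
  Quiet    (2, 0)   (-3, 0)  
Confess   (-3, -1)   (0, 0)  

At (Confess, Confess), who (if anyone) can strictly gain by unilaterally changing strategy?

Neither

Anna at (Confess, Confess) earns 0; deviating to Quiet yields -3 — not better.
Ben earns 0; deviating to Quiet yields -1 — not better.
Neither player can strictly improve; the profile is a Nash equilibrium.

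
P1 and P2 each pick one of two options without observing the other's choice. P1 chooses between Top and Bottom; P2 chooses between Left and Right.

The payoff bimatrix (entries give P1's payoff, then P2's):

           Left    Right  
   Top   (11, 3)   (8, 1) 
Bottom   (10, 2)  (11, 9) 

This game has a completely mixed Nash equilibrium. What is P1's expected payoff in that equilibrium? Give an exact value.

41/4

First find q, the probability P2 plays Left, from P1's indifference between Top and Bottom: 11q + 8(1−q) = 10q + 11(1−q), giving q = 3/4.
Since P1 is indifferent in equilibrium, P1's expected payoff equals the payoff from either row against (3/4, 1/4). Using Top: 11(3/4) + 8(1/4) = 41/4.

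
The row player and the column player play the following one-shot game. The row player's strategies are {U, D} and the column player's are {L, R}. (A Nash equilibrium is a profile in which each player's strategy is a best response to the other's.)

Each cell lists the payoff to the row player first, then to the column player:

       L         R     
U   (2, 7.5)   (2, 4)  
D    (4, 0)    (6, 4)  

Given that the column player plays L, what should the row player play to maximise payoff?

Against L, the row player earns 2 from U and 4 from D.
So D is the best response.

D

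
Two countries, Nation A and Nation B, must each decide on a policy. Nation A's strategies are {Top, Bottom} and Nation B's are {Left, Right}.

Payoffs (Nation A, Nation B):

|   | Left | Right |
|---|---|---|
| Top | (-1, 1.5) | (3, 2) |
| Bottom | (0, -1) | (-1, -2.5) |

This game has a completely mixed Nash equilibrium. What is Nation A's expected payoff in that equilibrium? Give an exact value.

First find y, the probability Nation B plays Left, from Nation A's indifference between Top and Bottom: −y + 3(1−y) = −(1−y), giving y = 4/5.
Since Nation A is indifferent in equilibrium, Nation A's expected payoff equals the payoff from either row against (4/5, 1/5). Using Top: −(4/5) + 3(1/5) = -1/5.

-1/5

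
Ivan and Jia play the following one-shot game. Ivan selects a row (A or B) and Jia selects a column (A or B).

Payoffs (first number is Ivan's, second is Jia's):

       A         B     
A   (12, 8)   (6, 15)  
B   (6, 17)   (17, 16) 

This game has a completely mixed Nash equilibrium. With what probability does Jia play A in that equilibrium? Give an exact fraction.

Let y be the probability that Jia plays A. In a completely mixed equilibrium, Ivan must be indifferent between A and B.
Ivan's expected payoff from A is 12y + 6(1−y); from B it is 6y + 17(1−y).
Setting these equal: 6y + 6 = −11y + 17, so y = 11/17.

11/17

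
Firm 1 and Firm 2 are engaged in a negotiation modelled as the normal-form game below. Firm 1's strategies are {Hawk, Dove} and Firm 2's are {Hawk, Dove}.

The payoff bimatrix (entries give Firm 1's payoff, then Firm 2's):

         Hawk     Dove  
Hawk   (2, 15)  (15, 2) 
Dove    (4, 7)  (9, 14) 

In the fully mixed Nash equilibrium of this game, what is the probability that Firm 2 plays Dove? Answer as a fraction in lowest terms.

1/4

Let y be the probability that Firm 2 plays Hawk. In a completely mixed equilibrium, Firm 1 must be indifferent between Hawk and Dove.
Firm 1's expected payoff from Hawk is 2y + 15(1−y); from Dove it is 4y + 9(1−y).
Setting these equal: −13y + 15 = −5y + 9, so y = 3/4.
Therefore Firm 2 plays Dove with probability 1 − 3/4 = 1/4.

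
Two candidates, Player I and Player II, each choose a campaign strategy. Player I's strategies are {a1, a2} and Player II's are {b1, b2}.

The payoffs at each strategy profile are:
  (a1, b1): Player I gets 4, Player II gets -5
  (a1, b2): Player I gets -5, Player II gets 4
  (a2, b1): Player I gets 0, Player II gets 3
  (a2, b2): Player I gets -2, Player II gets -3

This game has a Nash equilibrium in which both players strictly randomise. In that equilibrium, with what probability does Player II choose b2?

Let c be the probability that Player II plays b1. In a completely mixed equilibrium, Player I must be indifferent between a1 and a2.
Player I's expected payoff from a1 is 4c − 5(1−c); from a2 it is −2(1−c).
Setting these equal: 9c − 5 = 2c − 2, so c = 3/7.
Therefore Player II plays b2 with probability 1 − 3/7 = 4/7.

4/7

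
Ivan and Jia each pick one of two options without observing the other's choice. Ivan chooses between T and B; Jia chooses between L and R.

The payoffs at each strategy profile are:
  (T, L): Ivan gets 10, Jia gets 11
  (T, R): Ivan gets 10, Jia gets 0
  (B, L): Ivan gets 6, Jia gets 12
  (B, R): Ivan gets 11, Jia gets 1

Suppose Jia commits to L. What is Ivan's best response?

T

Against L, Ivan earns 10 from T and 6 from B.
So T is the best response.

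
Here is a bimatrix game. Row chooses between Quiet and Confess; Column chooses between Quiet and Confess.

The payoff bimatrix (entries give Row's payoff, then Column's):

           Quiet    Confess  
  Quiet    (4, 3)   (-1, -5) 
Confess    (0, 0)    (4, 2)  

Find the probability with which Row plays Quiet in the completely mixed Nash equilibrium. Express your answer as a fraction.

Let p be the probability that Row plays Quiet. In a completely mixed equilibrium, Column must be indifferent between Quiet and Confess.
Column's expected payoff from Quiet is 3p; from Confess it is −5p + 2(1−p).
Setting these equal: 3p = −7p + 2, so p = 1/5.

1/5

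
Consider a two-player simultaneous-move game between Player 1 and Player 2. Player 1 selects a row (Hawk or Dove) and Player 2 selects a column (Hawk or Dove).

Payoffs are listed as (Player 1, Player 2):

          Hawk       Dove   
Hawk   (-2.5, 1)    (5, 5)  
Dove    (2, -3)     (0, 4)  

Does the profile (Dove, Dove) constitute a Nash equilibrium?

At (Dove, Dove), Player 1 earns 0; switching to Hawk would give 5, so Player 1 would deviate.
Player 2 earns 4; switching to Hawk would give -3, so Player 2 has no profitable deviation.
Since at least one player can profitably deviate, this is not a Nash equilibrium.

No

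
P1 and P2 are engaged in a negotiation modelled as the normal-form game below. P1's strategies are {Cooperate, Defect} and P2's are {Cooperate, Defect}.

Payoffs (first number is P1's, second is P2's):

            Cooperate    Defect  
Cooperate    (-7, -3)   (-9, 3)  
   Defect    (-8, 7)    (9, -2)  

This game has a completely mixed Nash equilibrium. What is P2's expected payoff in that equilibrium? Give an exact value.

First find x, the probability P1 plays Cooperate, from P2's indifference between Cooperate and Defect: −3x + 7(1−x) = 3x − 2(1−x), giving x = 3/5.
Since P2 is indifferent in equilibrium, P2's expected payoff equals the payoff from either column against (3/5, 2/5). Using Cooperate: −3(3/5) + 7(2/5) = 1.

1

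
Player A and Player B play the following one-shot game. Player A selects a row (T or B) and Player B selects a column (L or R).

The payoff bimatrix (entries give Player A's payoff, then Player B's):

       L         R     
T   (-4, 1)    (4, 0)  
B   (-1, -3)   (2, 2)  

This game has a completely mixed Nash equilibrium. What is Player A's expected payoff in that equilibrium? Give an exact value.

First find y, the probability Player B plays L, from Player A's indifference between T and B: −4y + 4(1−y) = −y + 2(1−y), giving y = 2/5.
Since Player A is indifferent in equilibrium, Player A's expected payoff equals the payoff from either row against (2/5, 3/5). Using T: −4(2/5) + 4(3/5) = 4/5.

4/5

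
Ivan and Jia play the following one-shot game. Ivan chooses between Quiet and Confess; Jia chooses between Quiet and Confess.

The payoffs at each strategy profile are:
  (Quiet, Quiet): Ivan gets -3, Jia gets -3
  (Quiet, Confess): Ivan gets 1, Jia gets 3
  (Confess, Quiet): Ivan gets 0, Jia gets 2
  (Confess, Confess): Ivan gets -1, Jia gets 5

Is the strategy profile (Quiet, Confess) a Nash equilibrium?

At (Quiet, Confess), Ivan earns 1; switching to Confess would give -1, so Ivan has no profitable deviation.
Jia earns 3; switching to Quiet would give -3, so Jia has no profitable deviation.
Neither player can gain by a unilateral deviation, so this profile is a Nash equilibrium.

Yes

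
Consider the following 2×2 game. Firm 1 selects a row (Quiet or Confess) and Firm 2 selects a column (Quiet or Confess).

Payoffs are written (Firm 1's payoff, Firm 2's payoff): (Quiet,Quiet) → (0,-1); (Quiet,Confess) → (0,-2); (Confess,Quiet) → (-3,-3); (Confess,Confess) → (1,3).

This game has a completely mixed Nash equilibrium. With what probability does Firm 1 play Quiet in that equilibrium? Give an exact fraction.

6/7

Let r be the probability that Firm 1 plays Quiet. In a completely mixed equilibrium, Firm 2 must be indifferent between Quiet and Confess.
Firm 2's expected payoff from Quiet is −r − 3(1−r); from Confess it is −2r + 3(1−r).
Setting these equal: 2r − 3 = −5r + 3, so r = 6/7.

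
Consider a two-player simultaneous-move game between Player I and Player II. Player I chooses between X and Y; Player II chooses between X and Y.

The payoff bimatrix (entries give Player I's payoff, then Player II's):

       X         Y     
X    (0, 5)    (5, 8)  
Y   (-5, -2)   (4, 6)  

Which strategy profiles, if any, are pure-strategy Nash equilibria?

(X, Y)

(X, X): Player II prefers Y (8 > 5) — not an equilibrium.
(X, Y): Player I gets 5 ≥ 4 from Y, and Player II gets 8 ≥ 5 from X — Nash equilibrium.
(Y, X): Player I prefers X (0 > -5); Player II prefers Y (6 > -2) — not an equilibrium.
(Y, Y): Player I prefers X (5 > 4) — not an equilibrium.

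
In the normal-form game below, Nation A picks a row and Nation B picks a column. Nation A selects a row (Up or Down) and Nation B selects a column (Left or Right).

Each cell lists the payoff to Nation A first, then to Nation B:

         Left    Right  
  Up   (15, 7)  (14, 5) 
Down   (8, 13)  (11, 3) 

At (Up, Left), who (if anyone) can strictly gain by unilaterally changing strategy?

Nation A at (Up, Left) earns 15; deviating to Down yields 8 — not better.
Nation B earns 7; deviating to Right yields 5 — not better.
Neither player can strictly improve; the profile is a Nash equilibrium.

Neither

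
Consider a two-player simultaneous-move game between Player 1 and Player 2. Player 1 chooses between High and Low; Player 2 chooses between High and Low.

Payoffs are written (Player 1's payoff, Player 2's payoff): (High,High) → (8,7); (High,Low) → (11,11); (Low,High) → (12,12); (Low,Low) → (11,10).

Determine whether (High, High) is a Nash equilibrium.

No

At (High, High), Player 1 earns 8; switching to Low would give 12, so Player 1 would deviate.
Player 2 earns 7; switching to Low would give 11, so Player 2 would deviate.
Since at least one player can profitably deviate, this is not a Nash equilibrium.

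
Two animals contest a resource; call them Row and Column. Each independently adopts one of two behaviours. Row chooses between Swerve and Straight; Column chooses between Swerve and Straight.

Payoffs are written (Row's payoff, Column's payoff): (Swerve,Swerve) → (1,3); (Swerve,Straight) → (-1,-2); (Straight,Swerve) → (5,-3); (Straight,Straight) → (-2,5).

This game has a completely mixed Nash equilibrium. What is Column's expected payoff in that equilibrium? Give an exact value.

First find p, the probability Row plays Swerve, from Column's indifference between Swerve and Straight: 3p − 3(1−p) = −2p + 5(1−p), giving p = 8/13.
Since Column is indifferent in equilibrium, Column's expected payoff equals the payoff from either column against (8/13, 5/13). Using Swerve: 3(8/13) − 3(5/13) = 9/13.

9/13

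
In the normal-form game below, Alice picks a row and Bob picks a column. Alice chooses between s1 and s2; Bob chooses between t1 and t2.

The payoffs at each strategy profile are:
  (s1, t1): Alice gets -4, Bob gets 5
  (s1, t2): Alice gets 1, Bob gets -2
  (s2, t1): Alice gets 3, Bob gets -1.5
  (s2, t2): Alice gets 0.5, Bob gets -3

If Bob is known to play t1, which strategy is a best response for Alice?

s2

Against t1, Alice earns -4 from s1 and 3 from s2.
So s2 is the best response.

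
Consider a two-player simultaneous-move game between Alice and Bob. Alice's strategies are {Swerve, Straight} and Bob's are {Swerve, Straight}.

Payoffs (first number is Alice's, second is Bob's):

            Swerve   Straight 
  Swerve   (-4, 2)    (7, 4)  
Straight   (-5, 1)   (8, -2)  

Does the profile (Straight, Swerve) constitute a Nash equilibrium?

At (Straight, Swerve), Alice earns -5; switching to Swerve would give -4, so Alice would deviate.
Bob earns 1; switching to Straight would give -2, so Bob has no profitable deviation.
Since at least one player can profitably deviate, this is not a Nash equilibrium.

No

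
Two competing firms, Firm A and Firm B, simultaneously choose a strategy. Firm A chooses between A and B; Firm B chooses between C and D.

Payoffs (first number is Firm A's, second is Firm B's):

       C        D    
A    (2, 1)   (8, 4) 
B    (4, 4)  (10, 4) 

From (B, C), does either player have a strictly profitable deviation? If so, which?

Firm A at (B, C) earns 4; deviating to A yields 2 — not better.
Firm B earns 4; deviating to D yields 4 — not better.
Neither player can strictly improve; the profile is a Nash equilibrium.

Neither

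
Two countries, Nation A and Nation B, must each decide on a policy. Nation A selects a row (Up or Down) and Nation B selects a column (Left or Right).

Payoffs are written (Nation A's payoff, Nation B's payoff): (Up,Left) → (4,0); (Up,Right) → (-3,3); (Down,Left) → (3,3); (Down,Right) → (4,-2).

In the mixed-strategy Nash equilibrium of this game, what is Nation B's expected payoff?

9/8

First find x, the probability Nation A plays Up, from Nation B's indifference between Left and Right: 3(1−x) = 3x − 2(1−x), giving x = 5/8.
Since Nation B is indifferent in equilibrium, Nation B's expected payoff equals the payoff from either column against (5/8, 3/8). Using Left: 3(3/8) = 9/8.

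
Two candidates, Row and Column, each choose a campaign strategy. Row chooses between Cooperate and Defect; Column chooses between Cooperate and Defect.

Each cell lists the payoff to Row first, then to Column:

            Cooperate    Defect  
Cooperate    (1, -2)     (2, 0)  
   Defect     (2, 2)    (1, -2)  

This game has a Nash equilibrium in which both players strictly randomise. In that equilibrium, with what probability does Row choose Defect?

Let x be the probability that Row plays Cooperate. In a completely mixed equilibrium, Column must be indifferent between Cooperate and Defect.
Column's expected payoff from Cooperate is −2x + 2(1−x); from Defect it is −2(1−x).
Setting these equal: −4x + 2 = 2x − 2, so x = 2/3.
Therefore Row plays Defect with probability 1 − 2/3 = 1/3.

1/3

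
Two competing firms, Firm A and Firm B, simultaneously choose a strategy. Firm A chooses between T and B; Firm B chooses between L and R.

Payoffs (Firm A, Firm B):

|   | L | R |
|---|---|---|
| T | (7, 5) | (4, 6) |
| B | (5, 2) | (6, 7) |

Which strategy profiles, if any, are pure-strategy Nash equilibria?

(T, L): Firm B prefers R (6 > 5) — not an equilibrium.
(T, R): Firm A prefers B (6 > 4) — not an equilibrium.
(B, L): Firm A prefers T (7 > 5); Firm B prefers R (7 > 2) — not an equilibrium.
(B, R): Firm A gets 6 ≥ 4 from T, and Firm B gets 7 ≥ 2 from L — Nash equilibrium.

(B, R)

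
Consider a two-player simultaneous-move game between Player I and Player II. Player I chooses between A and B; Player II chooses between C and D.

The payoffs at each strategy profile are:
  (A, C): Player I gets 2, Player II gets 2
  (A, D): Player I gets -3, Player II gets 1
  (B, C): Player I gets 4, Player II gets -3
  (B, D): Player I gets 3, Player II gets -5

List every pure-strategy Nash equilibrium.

(B, C)

(A, C): Player I prefers B (4 > 2) — not an equilibrium.
(A, D): Player I prefers B (3 > -3); Player II prefers C (2 > 1) — not an equilibrium.
(B, C): Player I gets 4 ≥ 2 from A, and Player II gets -3 ≥ -5 from D — Nash equilibrium.
(B, D): Player II prefers C (-3 > -5) — not an equilibrium.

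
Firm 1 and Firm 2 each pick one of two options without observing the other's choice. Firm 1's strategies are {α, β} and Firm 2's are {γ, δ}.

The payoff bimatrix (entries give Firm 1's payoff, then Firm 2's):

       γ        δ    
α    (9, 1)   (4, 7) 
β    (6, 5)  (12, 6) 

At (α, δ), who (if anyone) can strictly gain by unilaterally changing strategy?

Firm 1

Firm 1 at (α, δ) earns 4; deviating to β yields 12 — a strict improvement.
Firm 2 earns 7; deviating to γ yields 1 — not better.
Only Firm 1 has a strictly profitable deviation.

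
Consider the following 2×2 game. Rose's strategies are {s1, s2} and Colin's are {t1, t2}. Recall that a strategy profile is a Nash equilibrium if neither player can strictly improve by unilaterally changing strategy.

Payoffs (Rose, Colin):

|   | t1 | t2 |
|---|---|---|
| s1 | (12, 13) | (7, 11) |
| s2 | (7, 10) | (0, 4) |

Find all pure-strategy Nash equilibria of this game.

(s1, t1): Rose gets 12 ≥ 7 from s2, and Colin gets 13 ≥ 11 from t2 — Nash equilibrium.
(s1, t2): Colin prefers t1 (13 > 11) — not an equilibrium.
(s2, t1): Rose prefers s1 (12 > 7) — not an equilibrium.
(s2, t2): Rose prefers s1 (7 > 0); Colin prefers t1 (10 > 4) — not an equilibrium.

(s1, t1)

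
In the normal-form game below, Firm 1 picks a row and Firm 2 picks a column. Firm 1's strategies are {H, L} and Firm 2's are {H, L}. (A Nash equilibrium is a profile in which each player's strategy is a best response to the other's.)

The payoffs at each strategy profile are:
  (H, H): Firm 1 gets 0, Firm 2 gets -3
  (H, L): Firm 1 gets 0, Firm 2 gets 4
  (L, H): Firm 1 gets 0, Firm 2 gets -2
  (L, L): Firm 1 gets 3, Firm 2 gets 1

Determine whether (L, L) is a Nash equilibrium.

At (L, L), Firm 1 earns 3; switching to H would give 0, so Firm 1 has no profitable deviation.
Firm 2 earns 1; switching to H would give -2, so Firm 2 has no profitable deviation.
Neither player can gain by a unilateral deviation, so this profile is a Nash equilibrium.

Yes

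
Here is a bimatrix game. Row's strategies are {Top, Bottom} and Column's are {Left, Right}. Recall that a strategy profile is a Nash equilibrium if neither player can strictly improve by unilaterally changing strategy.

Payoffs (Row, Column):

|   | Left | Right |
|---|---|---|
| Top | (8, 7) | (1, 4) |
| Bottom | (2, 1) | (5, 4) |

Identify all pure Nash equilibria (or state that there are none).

(Top, Left) and (Bottom, Right)

(Top, Left): Row gets 8 ≥ 2 from Bottom, and Column gets 7 ≥ 4 from Right — Nash equilibrium.
(Top, Right): Row prefers Bottom (5 > 1); Column prefers Left (7 > 4) — not an equilibrium.
(Bottom, Left): Row prefers Top (8 > 2); Column prefers Right (4 > 1) — not an equilibrium.
(Bottom, Right): Row gets 5 ≥ 1 from Top, and Column gets 4 ≥ 1 from Left — Nash equilibrium.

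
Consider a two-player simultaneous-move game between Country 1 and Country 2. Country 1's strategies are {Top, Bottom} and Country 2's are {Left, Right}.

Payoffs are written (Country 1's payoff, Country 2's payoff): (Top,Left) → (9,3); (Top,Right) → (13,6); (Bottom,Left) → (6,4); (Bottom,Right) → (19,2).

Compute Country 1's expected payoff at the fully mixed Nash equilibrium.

First find y, the probability Country 2 plays Left, from Country 1's indifference between Top and Bottom: 9y + 13(1−y) = 6y + 19(1−y), giving y = 2/3.
Since Country 1 is indifferent in equilibrium, Country 1's expected payoff equals the payoff from either row against (2/3, 1/3). Using Top: 9(2/3) + 13(1/3) = 31/3.

31/3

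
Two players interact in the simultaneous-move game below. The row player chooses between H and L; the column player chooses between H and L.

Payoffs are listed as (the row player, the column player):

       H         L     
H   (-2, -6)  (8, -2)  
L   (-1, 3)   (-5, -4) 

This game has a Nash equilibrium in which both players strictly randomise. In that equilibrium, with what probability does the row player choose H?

7/11

Let x be the probability that the row player plays H. In a completely mixed equilibrium, the column player must be indifferent between H and L.
The column player's expected payoff from H is −6x + 3(1−x); from L it is −2x − 4(1−x).
Setting these equal: −9x + 3 = 2x − 4, so x = 7/11.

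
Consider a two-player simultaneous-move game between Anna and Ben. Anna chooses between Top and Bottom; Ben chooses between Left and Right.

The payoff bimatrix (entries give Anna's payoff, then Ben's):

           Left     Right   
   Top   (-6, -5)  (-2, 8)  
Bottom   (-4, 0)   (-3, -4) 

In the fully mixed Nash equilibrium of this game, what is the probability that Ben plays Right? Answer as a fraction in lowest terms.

Let y be the probability that Ben plays Left. In a completely mixed equilibrium, Anna must be indifferent between Top and Bottom.
Anna's expected payoff from Top is −6y − 2(1−y); from Bottom it is −4y − 3(1−y).
Setting these equal: −4y − 2 = −y − 3, so y = 1/3.
Therefore Ben plays Right with probability 1 − 1/3 = 2/3.

2/3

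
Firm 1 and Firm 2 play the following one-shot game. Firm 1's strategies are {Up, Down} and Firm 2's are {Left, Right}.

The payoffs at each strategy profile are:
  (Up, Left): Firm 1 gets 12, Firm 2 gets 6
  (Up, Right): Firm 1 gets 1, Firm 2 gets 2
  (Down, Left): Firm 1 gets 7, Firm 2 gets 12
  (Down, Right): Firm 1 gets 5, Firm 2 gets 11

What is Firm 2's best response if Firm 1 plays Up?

Left

Against Up, Firm 2 earns 6 from Left and 2 from Right.
So Left is the best response.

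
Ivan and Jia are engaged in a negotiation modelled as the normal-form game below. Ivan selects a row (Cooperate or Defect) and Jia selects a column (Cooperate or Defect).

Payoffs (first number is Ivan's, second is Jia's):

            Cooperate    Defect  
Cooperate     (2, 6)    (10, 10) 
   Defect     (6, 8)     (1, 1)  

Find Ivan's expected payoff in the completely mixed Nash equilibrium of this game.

58/13

First find q, the probability Jia plays Cooperate, from Ivan's indifference between Cooperate and Defect: 2q + 10(1−q) = 6q + (1−q), giving q = 9/13.
Since Ivan is indifferent in equilibrium, Ivan's expected payoff equals the payoff from either row against (9/13, 4/13). Using Cooperate: 2(9/13) + 10(4/13) = 58/13.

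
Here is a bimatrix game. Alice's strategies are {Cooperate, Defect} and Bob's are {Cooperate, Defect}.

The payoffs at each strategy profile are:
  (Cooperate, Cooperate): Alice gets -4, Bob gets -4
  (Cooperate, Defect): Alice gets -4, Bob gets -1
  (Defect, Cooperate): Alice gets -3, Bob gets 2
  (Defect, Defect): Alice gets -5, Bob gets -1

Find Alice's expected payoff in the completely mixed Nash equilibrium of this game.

First find y, the probability Bob plays Cooperate, from Alice's indifference between Cooperate and Defect: −4y − 4(1−y) = −3y − 5(1−y), giving y = 1/2.
Since Alice is indifferent in equilibrium, Alice's expected payoff equals the payoff from either row against (1/2, 1/2). Using Cooperate: −4(1/2) − 4(1/2) = -4.

-4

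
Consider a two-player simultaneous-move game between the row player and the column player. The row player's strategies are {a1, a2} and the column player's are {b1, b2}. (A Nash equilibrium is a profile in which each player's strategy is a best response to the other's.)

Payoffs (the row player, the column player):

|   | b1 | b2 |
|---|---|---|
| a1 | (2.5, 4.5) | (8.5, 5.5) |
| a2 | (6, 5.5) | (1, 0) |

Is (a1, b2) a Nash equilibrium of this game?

At (a1, b2), the row player earns 8.5; switching to a2 would give 1, so the row player has no profitable deviation.
The column player earns 5.5; switching to b1 would give 4.5, so the column player has no profitable deviation.
Neither player can gain by a unilateral deviation, so this profile is a Nash equilibrium.

Yes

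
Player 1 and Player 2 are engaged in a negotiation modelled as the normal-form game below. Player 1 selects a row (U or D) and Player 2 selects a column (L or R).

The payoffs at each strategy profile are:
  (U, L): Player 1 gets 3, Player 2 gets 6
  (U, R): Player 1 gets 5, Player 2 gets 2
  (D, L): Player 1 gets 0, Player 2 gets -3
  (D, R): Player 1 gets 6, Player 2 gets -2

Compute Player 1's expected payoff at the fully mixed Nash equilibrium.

First find q, the probability Player 2 plays L, from Player 1's indifference between U and D: 3q + 5(1−q) = 6(1−q), giving q = 1/4.
Since Player 1 is indifferent in equilibrium, Player 1's expected payoff equals the payoff from either row against (1/4, 3/4). Using U: 3(1/4) + 5(3/4) = 9/2.

9/2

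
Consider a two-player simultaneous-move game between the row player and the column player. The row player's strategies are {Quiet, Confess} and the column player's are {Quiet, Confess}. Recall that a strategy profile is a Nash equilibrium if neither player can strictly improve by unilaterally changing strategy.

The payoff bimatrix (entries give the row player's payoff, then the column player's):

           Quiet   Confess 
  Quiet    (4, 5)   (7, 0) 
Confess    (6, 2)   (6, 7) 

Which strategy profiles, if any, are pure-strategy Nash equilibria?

none

(Quiet, Quiet): the row player prefers Confess (6 > 4) — not an equilibrium.
(Quiet, Confess): the column player prefers Quiet (5 > 0) — not an equilibrium.
(Confess, Quiet): the column player prefers Confess (7 > 2) — not an equilibrium.
(Confess, Confess): the row player prefers Quiet (7 > 6) — not an equilibrium.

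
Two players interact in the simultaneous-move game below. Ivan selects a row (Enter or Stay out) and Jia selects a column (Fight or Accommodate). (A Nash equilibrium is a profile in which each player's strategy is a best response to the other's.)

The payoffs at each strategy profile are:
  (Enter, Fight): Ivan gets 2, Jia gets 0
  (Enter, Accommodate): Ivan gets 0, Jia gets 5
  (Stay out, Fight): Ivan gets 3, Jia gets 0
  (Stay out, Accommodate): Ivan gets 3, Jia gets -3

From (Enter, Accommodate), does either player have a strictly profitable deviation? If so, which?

Ivan at (Enter, Accommodate) earns 0; deviating to Stay out yields 3 — a strict improvement.
Jia earns 5; deviating to Fight yields 0 — not better.
Only Ivan has a strictly profitable deviation.

Ivan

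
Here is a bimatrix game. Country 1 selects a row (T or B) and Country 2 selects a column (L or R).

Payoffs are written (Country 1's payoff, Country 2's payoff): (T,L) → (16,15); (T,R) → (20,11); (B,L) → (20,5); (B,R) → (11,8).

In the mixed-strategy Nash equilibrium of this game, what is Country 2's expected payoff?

65/7

First find p, the probability Country 1 plays T, from Country 2's indifference between L and R: 15p + 5(1−p) = 11p + 8(1−p), giving p = 3/7.
Since Country 2 is indifferent in equilibrium, Country 2's expected payoff equals the payoff from either column against (3/7, 4/7). Using L: 15(3/7) + 5(4/7) = 65/7.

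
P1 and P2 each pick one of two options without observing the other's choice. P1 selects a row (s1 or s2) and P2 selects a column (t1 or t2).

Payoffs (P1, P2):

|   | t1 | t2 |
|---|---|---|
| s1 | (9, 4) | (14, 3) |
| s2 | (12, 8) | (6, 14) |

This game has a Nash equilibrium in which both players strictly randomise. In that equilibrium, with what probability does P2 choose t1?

Let q be the probability that P2 plays t1. In a completely mixed equilibrium, P1 must be indifferent between s1 and s2.
P1's expected payoff from s1 is 9q + 14(1−q); from s2 it is 12q + 6(1−q).
Setting these equal: −5q + 14 = 6q + 6, so q = 8/11.

8/11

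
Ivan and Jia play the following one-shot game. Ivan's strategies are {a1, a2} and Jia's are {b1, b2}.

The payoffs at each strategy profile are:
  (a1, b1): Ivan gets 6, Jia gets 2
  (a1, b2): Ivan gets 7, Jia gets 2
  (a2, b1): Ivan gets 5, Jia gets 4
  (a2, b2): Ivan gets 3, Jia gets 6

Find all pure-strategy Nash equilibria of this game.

(a1, b1): Ivan gets 6 ≥ 5 from a2, and Jia gets 2 ≥ 2 from b2 — Nash equilibrium.
(a1, b2): Ivan gets 7 ≥ 3 from a2, and Jia gets 2 ≥ 2 from b1 — Nash equilibrium.
(a2, b1): Ivan prefers a1 (6 > 5); Jia prefers b2 (6 > 4) — not an equilibrium.
(a2, b2): Ivan prefers a1 (7 > 3) — not an equilibrium.

(a1, b1) and (a1, b2)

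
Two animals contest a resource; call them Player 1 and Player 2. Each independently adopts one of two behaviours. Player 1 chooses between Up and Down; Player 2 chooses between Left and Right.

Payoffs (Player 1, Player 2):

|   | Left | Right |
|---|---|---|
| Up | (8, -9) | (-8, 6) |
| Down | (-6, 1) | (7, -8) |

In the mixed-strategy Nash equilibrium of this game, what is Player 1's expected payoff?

First find q, the probability Player 2 plays Left, from Player 1's indifference between Up and Down: 8q − 8(1−q) = −6q + 7(1−q), giving q = 15/29.
Since Player 1 is indifferent in equilibrium, Player 1's expected payoff equals the payoff from either row against (15/29, 14/29). Using Up: 8(15/29) − 8(14/29) = 8/29.

8/29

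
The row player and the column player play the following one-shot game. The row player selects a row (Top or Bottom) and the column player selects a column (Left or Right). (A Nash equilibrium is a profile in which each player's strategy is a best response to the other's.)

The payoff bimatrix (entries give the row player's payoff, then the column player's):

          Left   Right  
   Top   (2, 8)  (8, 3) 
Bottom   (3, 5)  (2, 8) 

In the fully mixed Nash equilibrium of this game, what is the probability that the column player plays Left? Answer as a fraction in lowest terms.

Let q be the probability that the column player plays Left. In a completely mixed equilibrium, the row player must be indifferent between Top and Bottom.
The row player's expected payoff from Top is 2q + 8(1−q); from Bottom it is 3q + 2(1−q).
Setting these equal: −6q + 8 = q + 2, so q = 6/7.

6/7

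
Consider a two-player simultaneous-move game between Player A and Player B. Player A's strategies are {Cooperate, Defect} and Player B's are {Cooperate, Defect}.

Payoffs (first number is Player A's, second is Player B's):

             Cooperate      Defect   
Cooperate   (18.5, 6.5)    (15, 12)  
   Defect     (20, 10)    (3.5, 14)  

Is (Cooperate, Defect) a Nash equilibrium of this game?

Yes

At (Cooperate, Defect), Player A earns 15; switching to Defect would give 3.5, so Player A has no profitable deviation.
Player B earns 12; switching to Cooperate would give 6.5, so Player B has no profitable deviation.
Neither player can gain by a unilateral deviation, so this profile is a Nash equilibrium.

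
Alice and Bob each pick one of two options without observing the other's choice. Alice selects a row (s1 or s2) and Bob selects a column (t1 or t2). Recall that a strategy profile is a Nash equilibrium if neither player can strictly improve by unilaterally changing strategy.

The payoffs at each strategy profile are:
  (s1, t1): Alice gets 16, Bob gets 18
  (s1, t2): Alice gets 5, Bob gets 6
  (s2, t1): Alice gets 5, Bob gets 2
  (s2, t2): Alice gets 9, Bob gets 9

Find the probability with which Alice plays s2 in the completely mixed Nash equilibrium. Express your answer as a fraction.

12/19

Let p be the probability that Alice plays s1. In a completely mixed equilibrium, Bob must be indifferent between t1 and t2.
Bob's expected payoff from t1 is 18p + 2(1−p); from t2 it is 6p + 9(1−p).
Setting these equal: 16p + 2 = −3p + 9, so p = 7/19.
Therefore Alice plays s2 with probability 1 − 7/19 = 12/19.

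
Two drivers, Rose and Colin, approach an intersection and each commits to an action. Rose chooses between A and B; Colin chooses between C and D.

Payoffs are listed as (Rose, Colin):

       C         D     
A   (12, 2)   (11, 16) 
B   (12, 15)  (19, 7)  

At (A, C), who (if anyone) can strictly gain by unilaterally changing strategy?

Rose at (A, C) earns 12; deviating to B yields 12 — not better.
Colin earns 2; deviating to D yields 16 — a strict improvement.
Only Colin has a strictly profitable deviation.

Colin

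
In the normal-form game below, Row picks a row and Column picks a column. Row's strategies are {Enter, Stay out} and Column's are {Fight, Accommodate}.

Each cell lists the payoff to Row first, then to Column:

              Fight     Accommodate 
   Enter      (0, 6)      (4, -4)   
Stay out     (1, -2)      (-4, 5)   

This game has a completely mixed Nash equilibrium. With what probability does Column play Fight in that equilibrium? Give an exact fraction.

Let q be the probability that Column plays Fight. In a completely mixed equilibrium, Row must be indifferent between Enter and Stay out.
Row's expected payoff from Enter is 4(1−q); from Stay out it is q − 4(1−q).
Setting these equal: −4q + 4 = 5q − 4, so q = 8/9.

8/9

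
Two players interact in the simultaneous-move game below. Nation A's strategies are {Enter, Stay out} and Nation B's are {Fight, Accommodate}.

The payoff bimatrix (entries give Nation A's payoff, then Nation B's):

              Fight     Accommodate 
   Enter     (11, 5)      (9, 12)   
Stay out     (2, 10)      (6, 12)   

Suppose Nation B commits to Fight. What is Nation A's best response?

Enter

Against Fight, Nation A earns 11 from Enter and 2 from Stay out.
So Enter is the best response.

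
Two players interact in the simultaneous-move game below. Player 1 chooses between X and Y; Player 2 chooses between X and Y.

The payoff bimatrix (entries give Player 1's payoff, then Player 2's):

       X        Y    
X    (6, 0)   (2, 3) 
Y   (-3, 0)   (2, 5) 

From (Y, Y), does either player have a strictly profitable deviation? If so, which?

Player 1 at (Y, Y) earns 2; deviating to X yields 2 — not better.
Player 2 earns 5; deviating to X yields 0 — not better.
Neither player can strictly improve; the profile is a Nash equilibrium.

Neither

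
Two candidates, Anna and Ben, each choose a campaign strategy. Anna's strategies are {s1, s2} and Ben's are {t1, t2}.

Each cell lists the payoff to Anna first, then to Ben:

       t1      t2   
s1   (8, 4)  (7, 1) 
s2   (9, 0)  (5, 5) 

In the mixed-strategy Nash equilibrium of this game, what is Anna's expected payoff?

23/3

First find q, the probability Ben plays t1, from Anna's indifference between s1 and s2: 8q + 7(1−q) = 9q + 5(1−q), giving q = 2/3.
Since Anna is indifferent in equilibrium, Anna's expected payoff equals the payoff from either row against (2/3, 1/3). Using s1: 8(2/3) + 7(1/3) = 23/3.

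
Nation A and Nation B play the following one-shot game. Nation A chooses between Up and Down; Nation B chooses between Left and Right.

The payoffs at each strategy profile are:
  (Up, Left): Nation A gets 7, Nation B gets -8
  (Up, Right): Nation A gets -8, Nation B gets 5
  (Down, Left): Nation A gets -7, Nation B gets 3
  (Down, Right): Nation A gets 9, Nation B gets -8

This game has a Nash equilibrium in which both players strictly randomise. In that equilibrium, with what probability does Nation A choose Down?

13/24

Let p be the probability that Nation A plays Up. In a completely mixed equilibrium, Nation B must be indifferent between Left and Right.
Nation B's expected payoff from Left is −8p + 3(1−p); from Right it is 5p − 8(1−p).
Setting these equal: −11p + 3 = 13p − 8, so p = 11/24.
Therefore Nation A plays Down with probability 1 − 11/24 = 13/24.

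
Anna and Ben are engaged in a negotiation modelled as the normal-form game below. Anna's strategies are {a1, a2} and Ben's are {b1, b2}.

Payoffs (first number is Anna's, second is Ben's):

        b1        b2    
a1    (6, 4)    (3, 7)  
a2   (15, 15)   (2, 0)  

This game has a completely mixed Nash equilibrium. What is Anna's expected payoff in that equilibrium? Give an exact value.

33/10

First find q, the probability Ben plays b1, from Anna's indifference between a1 and a2: 6q + 3(1−q) = 15q + 2(1−q), giving q = 1/10.
Since Anna is indifferent in equilibrium, Anna's expected payoff equals the payoff from either row against (1/10, 9/10). Using a1: 6(1/10) + 3(9/10) = 33/10.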